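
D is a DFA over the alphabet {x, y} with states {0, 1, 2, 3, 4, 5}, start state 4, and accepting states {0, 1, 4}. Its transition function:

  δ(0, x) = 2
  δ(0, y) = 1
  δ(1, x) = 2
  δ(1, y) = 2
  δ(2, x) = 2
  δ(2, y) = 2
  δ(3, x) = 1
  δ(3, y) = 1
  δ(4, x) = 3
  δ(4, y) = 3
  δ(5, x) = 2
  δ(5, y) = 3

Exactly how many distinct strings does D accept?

The useful subgraph on states {1, 3, 4} is acyclic, so L(D) is finite; the longest accepting path visits 3 useful states, giving maximum string length 2.
Counting accepting paths from 4 by length: 1 of length 0, 4 of length 2. Total 5.

5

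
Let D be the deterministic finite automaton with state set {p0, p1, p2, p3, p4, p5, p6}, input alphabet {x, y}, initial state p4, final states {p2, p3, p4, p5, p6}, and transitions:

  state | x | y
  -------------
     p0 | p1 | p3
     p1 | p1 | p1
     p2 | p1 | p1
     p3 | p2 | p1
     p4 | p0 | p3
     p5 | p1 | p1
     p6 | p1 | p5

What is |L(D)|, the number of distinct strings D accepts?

The useful subgraph on states {p0, p2, p3, p4} is acyclic, so L(D) is finite; the longest accepting path visits 4 useful states, giving maximum string length 3.
Counting accepting paths from p4 by length: 1 of length 0, 1 of length 1, 2 of length 2, 1 of length 3. Total 5.

5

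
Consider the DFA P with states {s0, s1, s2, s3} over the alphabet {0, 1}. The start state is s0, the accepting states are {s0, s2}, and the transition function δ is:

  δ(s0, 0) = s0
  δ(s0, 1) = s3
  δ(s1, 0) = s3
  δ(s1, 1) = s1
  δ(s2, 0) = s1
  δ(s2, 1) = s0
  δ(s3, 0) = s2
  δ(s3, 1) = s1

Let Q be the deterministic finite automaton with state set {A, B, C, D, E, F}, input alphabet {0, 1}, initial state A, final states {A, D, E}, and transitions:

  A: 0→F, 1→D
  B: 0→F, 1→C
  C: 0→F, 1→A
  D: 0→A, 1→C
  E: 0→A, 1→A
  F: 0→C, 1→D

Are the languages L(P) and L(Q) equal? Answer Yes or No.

No

The string 0 is accepted by P but rejected by Q.
So L(P) ≠ L(Q).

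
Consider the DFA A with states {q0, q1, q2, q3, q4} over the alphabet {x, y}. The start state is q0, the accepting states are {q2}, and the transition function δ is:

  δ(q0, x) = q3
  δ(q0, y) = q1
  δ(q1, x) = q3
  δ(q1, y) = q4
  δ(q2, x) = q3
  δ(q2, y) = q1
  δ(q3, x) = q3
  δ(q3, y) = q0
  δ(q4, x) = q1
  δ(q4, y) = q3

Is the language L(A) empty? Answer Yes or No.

Yes

The states reachable from the start state are {q0, q1, q3, q4}.
None of the accepting states {q2} is reachable, so no string is accepted and L(A) = ∅.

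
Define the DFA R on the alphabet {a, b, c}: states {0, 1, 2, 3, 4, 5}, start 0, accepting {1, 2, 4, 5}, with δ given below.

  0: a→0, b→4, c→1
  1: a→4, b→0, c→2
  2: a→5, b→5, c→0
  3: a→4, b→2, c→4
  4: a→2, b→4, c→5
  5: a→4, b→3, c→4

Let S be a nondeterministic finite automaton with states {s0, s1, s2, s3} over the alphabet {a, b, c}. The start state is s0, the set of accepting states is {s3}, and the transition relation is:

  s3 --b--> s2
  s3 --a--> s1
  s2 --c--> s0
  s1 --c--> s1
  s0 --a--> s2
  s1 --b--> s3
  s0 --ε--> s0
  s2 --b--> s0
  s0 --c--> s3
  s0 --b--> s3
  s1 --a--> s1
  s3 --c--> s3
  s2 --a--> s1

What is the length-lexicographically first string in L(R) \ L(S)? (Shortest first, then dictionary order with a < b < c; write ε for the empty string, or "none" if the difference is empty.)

The string ab is accepted by R but not by S.
No shorter string lies in the difference, and ab is the lexicographically first length-2 string in L(R) \ L(S).

ab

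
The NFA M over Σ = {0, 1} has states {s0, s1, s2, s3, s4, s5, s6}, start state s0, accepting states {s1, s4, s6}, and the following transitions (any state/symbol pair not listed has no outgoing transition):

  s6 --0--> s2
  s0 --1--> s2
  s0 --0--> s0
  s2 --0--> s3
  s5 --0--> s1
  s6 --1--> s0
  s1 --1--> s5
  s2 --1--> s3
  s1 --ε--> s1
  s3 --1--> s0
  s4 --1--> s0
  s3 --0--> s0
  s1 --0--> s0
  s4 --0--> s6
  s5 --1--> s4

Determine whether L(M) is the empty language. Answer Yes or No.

The states reachable from the start state are {s0, s2, s3}.
None of the accepting states {s1, s4, s6} is reachable, so no string is accepted and L(M) = ∅.

Yes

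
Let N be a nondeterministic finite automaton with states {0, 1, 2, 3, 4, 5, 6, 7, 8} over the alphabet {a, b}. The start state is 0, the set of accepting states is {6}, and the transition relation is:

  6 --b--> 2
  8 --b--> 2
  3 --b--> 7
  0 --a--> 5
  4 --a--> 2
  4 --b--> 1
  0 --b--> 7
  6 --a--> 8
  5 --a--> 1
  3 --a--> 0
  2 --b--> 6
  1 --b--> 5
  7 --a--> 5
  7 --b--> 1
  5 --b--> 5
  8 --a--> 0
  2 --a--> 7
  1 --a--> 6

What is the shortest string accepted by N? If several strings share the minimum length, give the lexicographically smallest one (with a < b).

aaa

A breadth-first search from 0 reaches an accepting state first via the path 0 → 5 → 1 → 6 on input aaa.
No string of length < 3 is accepted (BFS exhausts all shorter strings without reaching an accepting state), and aaa is the lexicographically least accepting string of length 3.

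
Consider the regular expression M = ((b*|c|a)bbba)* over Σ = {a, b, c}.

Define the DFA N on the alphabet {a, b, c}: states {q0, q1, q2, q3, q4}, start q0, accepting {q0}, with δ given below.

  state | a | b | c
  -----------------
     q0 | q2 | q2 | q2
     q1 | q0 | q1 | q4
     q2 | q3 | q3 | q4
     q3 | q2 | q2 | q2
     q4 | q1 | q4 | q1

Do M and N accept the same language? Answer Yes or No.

No

The string bbba is accepted by M but rejected by N.
So L(M) ≠ L(N).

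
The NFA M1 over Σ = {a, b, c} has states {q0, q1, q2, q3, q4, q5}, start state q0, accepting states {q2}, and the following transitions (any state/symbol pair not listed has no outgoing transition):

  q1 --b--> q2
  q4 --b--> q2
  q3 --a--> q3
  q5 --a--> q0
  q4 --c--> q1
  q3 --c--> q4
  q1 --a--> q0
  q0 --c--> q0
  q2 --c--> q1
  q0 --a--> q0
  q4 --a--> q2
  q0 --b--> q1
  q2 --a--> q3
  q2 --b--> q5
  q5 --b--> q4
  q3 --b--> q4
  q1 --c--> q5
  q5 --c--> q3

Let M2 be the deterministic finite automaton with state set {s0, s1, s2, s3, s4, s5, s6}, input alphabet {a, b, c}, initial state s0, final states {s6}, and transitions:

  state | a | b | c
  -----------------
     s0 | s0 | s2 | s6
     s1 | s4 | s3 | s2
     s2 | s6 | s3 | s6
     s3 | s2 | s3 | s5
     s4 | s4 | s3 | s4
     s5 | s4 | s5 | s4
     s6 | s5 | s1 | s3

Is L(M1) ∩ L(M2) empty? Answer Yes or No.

Yes

Exploring the product automaton M1 × M2 from the start pair (q0, s0), following both machines on each input symbol, reaches 32 state pairs: (q0, s0), (q1, s2), (q0, s6), (q2, s3), (q5, s6), (q0, s5), (q1, s1), (q0, s3), (q3, s2), (q5, s3), (q1, s5), (q4, s1), (q3, s3), (q0, s4), (q5, s2), (q0, s2), (q1, s3), (q3, s6), (q4, s3), (q4, s6), (q3, s5), (q2, s5), (q5, s4), (q2, s4), (q4, s5), (q5, s5), (q2, s2), (q2, s1), (q3, s4), (q4, s4), (q1, s4), (q1, s6).
M1 accepts in {q2} and M2 accepts in {s6}; no reachable pair has both components accepting, so no string drives both machines to acceptance simultaneously and L(M1) ∩ L(M2) = ∅.
So no string is accepted by both, and the intersection is empty.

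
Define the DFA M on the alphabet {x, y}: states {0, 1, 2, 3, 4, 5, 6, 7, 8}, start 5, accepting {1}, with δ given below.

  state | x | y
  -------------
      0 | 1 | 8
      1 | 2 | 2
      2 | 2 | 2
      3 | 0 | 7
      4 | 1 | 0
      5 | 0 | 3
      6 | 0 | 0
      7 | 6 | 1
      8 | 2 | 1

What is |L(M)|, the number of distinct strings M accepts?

9

The useful subgraph on states {0, 1, 3, 5, 6, 7, 8} is acyclic, so L(M) is finite; the longest accepting path visits 7 useful states, giving maximum string length 6.
Counting accepting paths from 5 by length: 1 of length 2, 3 of length 3, 1 of length 4, 2 of length 5, 2 of length 6. Total 9.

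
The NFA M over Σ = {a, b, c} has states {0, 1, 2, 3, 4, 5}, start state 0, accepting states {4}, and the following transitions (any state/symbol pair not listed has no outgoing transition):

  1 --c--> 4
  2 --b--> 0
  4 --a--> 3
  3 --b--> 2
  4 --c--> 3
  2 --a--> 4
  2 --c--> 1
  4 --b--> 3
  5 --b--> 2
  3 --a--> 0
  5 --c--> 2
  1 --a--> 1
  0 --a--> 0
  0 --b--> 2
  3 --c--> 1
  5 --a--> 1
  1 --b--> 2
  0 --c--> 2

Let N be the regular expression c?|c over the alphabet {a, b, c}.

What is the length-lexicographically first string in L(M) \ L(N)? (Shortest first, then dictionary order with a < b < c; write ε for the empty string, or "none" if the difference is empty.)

ba

The string ba is accepted by M but not by N.
No shorter string lies in the difference, and ba is the lexicographically first length-2 string in L(M) \ L(N).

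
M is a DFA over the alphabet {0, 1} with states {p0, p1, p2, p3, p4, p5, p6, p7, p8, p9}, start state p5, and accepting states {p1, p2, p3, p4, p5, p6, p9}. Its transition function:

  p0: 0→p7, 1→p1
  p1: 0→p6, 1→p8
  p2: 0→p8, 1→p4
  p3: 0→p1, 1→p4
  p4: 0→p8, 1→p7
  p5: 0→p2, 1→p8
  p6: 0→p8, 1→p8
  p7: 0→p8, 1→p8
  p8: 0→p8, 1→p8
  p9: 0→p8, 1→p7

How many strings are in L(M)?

3

The useful subgraph on states {p2, p4, p5} is acyclic, so L(M) is finite; the longest accepting path visits 3 useful states, giving maximum string length 2.
Counting accepting paths from p5 by length: 1 of length 0, 1 of length 1, 1 of length 2. Total 3.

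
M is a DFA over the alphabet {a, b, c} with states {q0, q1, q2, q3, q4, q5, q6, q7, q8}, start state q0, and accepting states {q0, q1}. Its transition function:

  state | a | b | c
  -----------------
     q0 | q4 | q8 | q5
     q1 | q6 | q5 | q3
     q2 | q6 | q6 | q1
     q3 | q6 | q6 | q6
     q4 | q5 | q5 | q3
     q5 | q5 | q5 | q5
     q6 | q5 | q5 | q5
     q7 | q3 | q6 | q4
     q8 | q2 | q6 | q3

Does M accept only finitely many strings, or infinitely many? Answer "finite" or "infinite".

The useful states (reachable from q0 and able to reach an accepting state) are {q0, q1, q2, q8}.
Restricted to these states the transition graph has no cycle, so every accepting path has bounded length and L is finite.

finite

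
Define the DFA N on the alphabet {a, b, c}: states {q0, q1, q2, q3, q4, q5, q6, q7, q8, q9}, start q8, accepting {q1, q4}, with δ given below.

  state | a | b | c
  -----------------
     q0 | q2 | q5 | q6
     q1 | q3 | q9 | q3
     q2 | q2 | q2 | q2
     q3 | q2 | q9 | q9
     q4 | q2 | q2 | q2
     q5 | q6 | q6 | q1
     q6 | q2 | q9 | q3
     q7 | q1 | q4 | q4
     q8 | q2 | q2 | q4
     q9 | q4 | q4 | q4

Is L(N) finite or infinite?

finite

The useful states (reachable from q8 and able to reach an accepting state) are {q4, q8}.
Restricted to these states the transition graph has no cycle, so every accepting path has bounded length and L is finite.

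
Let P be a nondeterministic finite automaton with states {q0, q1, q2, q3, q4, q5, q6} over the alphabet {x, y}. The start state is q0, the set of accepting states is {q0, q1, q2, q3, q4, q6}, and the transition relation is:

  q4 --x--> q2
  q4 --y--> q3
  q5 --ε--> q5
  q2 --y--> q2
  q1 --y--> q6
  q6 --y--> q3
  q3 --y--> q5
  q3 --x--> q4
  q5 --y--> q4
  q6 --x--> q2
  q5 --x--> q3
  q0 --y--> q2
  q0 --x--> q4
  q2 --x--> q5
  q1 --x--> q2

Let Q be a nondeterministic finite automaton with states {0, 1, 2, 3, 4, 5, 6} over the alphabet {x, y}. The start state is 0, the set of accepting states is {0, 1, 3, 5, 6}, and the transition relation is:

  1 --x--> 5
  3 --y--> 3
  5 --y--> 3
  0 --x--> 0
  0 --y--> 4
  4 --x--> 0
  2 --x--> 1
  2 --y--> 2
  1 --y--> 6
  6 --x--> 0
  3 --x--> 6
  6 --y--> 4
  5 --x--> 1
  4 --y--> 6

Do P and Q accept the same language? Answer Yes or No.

The string y is accepted by P but rejected by Q.
So L(P) ≠ L(Q).

No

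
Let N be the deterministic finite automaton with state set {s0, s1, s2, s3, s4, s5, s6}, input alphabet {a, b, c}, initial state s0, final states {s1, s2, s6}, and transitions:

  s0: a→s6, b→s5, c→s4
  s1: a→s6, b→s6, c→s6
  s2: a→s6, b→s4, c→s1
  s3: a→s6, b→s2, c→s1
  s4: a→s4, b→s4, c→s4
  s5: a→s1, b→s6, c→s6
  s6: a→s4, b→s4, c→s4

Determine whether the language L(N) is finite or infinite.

finite

The useful states (reachable from s0 and able to reach an accepting state) are {s0, s1, s5, s6}.
Restricted to these states the transition graph has no cycle, so every accepting path has bounded length and L is finite.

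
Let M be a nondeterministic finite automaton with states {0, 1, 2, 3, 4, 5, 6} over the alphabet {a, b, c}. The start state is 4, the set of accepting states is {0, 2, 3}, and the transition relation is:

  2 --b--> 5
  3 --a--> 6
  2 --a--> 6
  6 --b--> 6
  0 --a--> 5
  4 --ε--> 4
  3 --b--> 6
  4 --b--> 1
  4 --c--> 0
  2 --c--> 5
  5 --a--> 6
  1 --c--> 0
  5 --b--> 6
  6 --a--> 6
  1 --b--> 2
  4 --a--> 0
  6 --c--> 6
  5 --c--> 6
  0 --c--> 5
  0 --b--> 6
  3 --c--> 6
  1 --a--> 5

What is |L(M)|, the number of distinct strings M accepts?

4

The useful subgraph on states {0, 1, 2, 4} is acyclic, so L(M) is finite; the longest accepting path visits 3 useful states, giving maximum string length 2.
Counting accepting paths from 4 by length: 2 of length 1, 2 of length 2. Total 4.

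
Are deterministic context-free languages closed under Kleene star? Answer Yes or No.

L = {c aⁿbⁿ : n≥0} ∪ {cc aⁿb²ⁿ : n≥0} is a DCFL (the number of leading c's fixes which ratio the DPDA checks), but L* is not. Every word of L starts with c, so in a factorisation of the string cc aⁱbʲ (i≥1) into words of L each factor begins at one of the two c's: either the whole string is a single word of L (forcing j = 2i), or it splits as c · (c aⁱbʲ) with c ∈ L (take n = 0) and c aⁱbʲ ∈ L (forcing j = i). Thus L* ∩ cca⁺b* = {cc aⁿbⁿ : n≥1} ∪ {cc aⁿb²ⁿ : n≥1}. A DPDA for L* would give one for this intersection with a regular set, and, started from its configuration after reading cc, one for {aⁿbⁿ : n≥1} ∪ {aⁿb²ⁿ : n≥1}, which no deterministic PDA accepts (a DPDA for it would have a single run on aⁿb²ⁿ, accepting after the prefix aⁿbⁿ and accepting again after n more b's; an ordinary PDA that simulates it on a's and b's and, at any moment when it is accepting, may switch to reading only a fresh letter d while feeding each d to the simulation as a b, would accept aⁱbʲdᵏ (k≥1) exactly when both aⁱbʲ and aⁱbʲ⁺ᵏ are in the language, i.e. its language intersected with the regular set a*b*d⁺ would be exactly {aⁿbⁿdⁿ : n≥1} — impossible, since context-free languages are closed under intersection with regular sets and {aⁿbⁿdⁿ} is not context-free). So L* is not a DCFL.

No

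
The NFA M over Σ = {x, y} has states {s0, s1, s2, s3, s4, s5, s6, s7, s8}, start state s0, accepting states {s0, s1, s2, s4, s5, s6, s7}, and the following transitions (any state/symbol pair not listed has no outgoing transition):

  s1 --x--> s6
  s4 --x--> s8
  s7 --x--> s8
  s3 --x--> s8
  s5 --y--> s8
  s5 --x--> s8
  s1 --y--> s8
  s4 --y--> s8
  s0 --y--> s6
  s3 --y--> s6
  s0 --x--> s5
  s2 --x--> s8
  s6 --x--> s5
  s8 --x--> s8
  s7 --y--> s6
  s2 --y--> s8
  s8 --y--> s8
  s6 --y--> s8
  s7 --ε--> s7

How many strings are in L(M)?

4

The useful subgraph on states {s0, s5, s6} is acyclic, so L(M) is finite; the longest accepting path visits 3 useful states, giving maximum string length 2.
Counting accepting paths from s0 by length: 1 of length 0, 2 of length 1, 1 of length 2. Total 4.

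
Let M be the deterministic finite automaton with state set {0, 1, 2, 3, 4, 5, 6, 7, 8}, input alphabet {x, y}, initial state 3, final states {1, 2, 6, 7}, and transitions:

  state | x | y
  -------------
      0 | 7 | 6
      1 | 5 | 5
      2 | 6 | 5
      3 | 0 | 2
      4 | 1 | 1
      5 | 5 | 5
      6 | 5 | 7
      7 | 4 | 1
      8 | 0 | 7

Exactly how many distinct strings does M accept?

15

The useful subgraph on states {0, 1, 2, 3, 4, 6, 7} is acyclic, so L(M) is finite; the longest accepting path visits 6 useful states, giving maximum string length 5.
Counting accepting paths from 3 by length: 1 of length 1, 3 of length 2, 3 of length 3, 4 of length 4, 4 of length 5. Total 15.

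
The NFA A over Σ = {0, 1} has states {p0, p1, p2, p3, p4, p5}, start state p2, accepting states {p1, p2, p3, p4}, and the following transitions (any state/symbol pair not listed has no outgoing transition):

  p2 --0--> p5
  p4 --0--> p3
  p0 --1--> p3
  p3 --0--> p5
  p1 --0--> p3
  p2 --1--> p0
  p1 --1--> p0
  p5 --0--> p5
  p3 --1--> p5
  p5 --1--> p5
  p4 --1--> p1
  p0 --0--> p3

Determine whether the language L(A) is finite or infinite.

The useful states (reachable from p2 and able to reach an accepting state) are {p0, p2, p3}.
Restricted to these states the transition graph has no cycle, so every accepting path has bounded length and L is finite.

finite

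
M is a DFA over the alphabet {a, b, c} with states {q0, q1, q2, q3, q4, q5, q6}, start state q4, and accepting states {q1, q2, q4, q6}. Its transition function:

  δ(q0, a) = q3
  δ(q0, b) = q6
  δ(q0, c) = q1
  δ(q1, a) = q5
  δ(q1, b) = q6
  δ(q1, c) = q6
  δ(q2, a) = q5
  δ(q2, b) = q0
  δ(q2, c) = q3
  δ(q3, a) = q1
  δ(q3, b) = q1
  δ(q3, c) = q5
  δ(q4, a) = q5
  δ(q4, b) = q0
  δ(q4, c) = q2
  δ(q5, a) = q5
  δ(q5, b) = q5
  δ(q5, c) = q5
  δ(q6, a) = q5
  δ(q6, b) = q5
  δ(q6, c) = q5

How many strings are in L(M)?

The useful subgraph on states {q0, q1, q2, q3, q4, q6} is acyclic, so L(M) is finite; the longest accepting path visits 6 useful states, giving maximum string length 5.
Counting accepting paths from q4 by length: 1 of length 0, 1 of length 1, 2 of length 2, 8 of length 3, 12 of length 4, 4 of length 5. Total 28.

28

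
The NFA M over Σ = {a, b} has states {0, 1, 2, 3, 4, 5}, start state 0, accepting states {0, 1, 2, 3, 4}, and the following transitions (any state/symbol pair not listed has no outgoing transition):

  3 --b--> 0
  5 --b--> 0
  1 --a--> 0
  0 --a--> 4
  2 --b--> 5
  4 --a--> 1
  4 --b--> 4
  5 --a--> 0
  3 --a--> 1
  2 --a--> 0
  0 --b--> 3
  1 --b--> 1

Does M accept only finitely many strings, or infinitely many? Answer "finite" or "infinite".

infinite

State 0 is reachable from the start and can reach an accepting state, and it lies on the cycle 0 → 3 → 0.
Traversing that cycle any number of times yields accepted strings of unbounded length, so the language is infinite.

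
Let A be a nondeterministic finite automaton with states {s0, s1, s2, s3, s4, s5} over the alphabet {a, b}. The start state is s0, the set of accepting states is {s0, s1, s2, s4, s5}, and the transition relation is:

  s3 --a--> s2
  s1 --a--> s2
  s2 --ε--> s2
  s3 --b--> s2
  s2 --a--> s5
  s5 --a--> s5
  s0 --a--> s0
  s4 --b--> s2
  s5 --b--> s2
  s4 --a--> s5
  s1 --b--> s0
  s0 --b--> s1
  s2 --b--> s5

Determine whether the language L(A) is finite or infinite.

State s0 is reachable from the start and can reach an accepting state, and it lies on the cycle s0 → s0.
Traversing that cycle any number of times yields accepted strings of unbounded length, so the language is infinite.

infinite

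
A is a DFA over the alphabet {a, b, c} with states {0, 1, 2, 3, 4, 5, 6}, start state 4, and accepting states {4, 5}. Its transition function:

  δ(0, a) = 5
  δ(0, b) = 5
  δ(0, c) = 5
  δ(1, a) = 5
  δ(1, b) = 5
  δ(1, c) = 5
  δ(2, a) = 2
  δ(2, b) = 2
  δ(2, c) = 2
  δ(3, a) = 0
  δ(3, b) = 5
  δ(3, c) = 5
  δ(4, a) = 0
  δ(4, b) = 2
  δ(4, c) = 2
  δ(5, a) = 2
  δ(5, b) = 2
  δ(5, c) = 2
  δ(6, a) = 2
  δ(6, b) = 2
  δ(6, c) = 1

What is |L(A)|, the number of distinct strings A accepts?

The useful subgraph on states {0, 4, 5} is acyclic, so L(A) is finite; the longest accepting path visits 3 useful states, giving maximum string length 2.
Counting accepting paths from 4 by length: 1 of length 0, 3 of length 2. Total 4.

4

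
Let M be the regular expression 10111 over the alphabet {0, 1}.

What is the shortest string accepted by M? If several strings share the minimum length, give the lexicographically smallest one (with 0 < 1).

10111

By inspection of the expression, no string of length less than 5 matches, and 10111 is the lexicographically first match of length 5.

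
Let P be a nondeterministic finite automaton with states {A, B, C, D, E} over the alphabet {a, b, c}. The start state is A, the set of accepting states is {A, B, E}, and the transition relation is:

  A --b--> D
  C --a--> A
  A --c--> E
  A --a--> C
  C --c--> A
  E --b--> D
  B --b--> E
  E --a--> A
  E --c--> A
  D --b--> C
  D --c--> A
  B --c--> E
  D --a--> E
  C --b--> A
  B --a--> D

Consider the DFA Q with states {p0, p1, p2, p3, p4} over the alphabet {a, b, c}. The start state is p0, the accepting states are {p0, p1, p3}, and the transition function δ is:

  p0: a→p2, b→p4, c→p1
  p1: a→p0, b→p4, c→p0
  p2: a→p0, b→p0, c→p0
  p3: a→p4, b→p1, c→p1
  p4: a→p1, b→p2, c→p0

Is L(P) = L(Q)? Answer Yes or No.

Yes

Exploring the product automaton P × Q from the start pair (A, p0), following both machines on each input symbol, reaches 4 state pairs: (A, p0), (C, p2), (D, p4), (E, p1).
P accepts in {A, B, E} and Q accepts in {p0, p1, p3}. In every reachable pair the two components are either both accepting — (A, p0), (E, p1) — or both non-accepting, so no string is accepted by exactly one of the machines: L(P) \ L(Q) and L(Q) \ L(P) are both empty.
Hence every string is accepted by P iff it is accepted by Q, and the two languages coincide.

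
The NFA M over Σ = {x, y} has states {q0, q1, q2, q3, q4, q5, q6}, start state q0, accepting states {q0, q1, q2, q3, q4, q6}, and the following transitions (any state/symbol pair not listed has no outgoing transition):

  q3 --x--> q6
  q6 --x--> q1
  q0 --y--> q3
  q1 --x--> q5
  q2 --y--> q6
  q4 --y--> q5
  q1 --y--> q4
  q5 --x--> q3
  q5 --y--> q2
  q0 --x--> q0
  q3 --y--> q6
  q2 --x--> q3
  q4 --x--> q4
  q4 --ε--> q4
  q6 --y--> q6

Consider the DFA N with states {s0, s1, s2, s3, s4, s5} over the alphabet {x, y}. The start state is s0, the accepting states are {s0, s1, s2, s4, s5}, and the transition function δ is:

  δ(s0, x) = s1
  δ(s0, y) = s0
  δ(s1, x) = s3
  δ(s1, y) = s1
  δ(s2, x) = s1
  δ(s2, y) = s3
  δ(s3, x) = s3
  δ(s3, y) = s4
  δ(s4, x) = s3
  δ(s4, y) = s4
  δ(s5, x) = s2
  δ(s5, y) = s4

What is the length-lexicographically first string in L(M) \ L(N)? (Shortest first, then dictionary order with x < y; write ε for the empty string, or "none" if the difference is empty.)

xx

The string xx is accepted by M but not by N.
No shorter string lies in the difference, and xx is the lexicographically first length-2 string in L(M) \ L(N).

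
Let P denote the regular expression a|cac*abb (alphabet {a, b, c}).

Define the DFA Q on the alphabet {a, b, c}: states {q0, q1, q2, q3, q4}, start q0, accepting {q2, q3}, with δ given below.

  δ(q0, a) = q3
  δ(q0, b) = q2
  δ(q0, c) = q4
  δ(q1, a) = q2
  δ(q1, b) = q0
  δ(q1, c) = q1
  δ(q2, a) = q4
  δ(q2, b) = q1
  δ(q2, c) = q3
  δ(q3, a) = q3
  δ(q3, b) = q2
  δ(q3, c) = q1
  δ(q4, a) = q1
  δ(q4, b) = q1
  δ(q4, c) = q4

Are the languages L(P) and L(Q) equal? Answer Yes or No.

No

The string caabb is accepted by P but rejected by Q.
So L(P) ≠ L(Q).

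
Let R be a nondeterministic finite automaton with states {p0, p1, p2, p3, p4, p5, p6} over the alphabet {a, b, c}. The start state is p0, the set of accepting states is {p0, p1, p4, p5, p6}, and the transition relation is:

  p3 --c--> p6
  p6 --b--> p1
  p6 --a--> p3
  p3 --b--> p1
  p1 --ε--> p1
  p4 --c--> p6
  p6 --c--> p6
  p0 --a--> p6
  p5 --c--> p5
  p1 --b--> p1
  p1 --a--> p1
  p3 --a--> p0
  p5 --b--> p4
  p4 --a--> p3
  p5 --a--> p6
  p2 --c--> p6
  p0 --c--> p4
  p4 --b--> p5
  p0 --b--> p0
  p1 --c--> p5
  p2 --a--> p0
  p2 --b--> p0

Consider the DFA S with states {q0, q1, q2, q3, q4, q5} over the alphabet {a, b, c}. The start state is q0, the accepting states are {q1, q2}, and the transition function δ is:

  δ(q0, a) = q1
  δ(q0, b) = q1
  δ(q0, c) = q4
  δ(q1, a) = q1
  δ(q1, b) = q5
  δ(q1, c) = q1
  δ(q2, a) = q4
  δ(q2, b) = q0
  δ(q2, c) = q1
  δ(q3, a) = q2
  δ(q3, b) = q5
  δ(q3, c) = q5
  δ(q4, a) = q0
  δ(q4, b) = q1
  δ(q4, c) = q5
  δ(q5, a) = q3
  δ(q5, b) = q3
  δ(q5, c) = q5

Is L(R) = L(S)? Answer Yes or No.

The empty string ε is accepted by R but rejected by S.
So L(R) ≠ L(S).

No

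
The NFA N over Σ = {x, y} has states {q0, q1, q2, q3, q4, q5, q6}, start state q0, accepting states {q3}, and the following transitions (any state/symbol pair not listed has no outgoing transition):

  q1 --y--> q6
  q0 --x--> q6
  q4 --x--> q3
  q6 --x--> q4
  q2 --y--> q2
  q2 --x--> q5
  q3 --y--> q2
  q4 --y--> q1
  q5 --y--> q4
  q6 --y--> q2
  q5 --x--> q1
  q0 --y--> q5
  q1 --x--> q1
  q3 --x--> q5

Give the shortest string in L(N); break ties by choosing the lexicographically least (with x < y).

xxx

A breadth-first search from q0 reaches an accepting state first via the path q0 → q6 → q4 → q3 on input xxx.
No string of length < 3 is accepted (BFS exhausts all shorter strings without reaching an accepting state), and xxx is the lexicographically least accepting string of length 3.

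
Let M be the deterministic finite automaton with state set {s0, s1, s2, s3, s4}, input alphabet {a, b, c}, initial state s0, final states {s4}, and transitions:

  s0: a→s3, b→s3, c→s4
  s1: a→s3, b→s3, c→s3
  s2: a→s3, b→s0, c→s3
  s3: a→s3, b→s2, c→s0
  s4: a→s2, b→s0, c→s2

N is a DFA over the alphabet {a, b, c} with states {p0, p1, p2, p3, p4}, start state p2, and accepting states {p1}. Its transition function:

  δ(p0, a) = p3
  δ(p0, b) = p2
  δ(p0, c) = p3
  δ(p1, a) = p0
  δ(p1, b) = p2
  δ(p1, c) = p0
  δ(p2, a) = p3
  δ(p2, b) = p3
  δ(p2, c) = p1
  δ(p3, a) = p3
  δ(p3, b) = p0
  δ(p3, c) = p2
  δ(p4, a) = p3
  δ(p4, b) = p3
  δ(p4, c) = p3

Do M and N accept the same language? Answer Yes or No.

Exploring the product automaton M × N from the start pair (s0, p2), following both machines on each input symbol, reaches 4 state pairs: (s0, p2), (s3, p3), (s4, p1), (s2, p0).
M accepts in {s4} and N accepts in {p1}. In every reachable pair the two components are either both accepting — (s4, p1) — or both non-accepting, so no string is accepted by exactly one of the machines: L(M) \ L(N) and L(N) \ L(M) are both empty.
Hence every string is accepted by M iff it is accepted by N, and the two languages coincide.

Yes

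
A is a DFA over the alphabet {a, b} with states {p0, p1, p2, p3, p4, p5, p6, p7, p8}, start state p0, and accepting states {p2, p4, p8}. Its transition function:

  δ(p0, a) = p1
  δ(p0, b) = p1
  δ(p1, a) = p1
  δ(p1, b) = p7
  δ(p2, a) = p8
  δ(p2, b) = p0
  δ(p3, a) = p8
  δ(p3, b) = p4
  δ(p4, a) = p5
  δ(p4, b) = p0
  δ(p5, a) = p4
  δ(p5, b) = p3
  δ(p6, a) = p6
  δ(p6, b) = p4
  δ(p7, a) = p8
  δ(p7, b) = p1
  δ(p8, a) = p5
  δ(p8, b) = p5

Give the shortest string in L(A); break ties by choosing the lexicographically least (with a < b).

A breadth-first search from p0 reaches an accepting state first via the path p0 → p1 → p7 → p8 on input aba.
No string of length < 3 is accepted (BFS exhausts all shorter strings without reaching an accepting state), and aba is the lexicographically least accepting string of length 3.

aba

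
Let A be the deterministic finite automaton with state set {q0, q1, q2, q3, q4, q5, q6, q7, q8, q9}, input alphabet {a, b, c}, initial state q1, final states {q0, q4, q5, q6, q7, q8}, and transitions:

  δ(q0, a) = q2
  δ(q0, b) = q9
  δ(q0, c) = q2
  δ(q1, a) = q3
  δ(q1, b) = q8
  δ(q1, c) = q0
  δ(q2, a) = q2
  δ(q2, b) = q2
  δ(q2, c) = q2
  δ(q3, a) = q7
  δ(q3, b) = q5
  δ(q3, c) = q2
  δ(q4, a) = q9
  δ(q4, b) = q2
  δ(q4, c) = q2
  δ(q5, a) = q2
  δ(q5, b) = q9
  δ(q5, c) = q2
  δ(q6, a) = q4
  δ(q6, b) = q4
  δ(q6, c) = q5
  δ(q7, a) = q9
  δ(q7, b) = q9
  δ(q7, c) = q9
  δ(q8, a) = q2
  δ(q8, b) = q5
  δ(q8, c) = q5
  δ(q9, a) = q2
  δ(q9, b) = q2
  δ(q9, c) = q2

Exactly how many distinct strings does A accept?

The useful subgraph on states {q0, q1, q3, q5, q7, q8} is acyclic, so L(A) is finite; the longest accepting path visits 3 useful states, giving maximum string length 2.
Counting accepting paths from q1 by length: 2 of length 1, 4 of length 2. Total 6.

6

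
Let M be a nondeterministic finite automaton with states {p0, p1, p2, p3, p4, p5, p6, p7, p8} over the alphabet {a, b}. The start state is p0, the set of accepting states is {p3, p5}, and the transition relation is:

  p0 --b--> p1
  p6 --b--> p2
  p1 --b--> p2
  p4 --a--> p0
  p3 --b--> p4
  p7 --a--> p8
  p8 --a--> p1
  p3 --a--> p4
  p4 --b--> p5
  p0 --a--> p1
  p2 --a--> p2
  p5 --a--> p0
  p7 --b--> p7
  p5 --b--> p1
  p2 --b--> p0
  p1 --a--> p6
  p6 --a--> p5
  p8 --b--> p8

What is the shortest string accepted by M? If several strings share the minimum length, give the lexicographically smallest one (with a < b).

A breadth-first search from p0 reaches an accepting state first via the path p0 → p1 → p6 → p5 on input aaa.
No string of length < 3 is accepted (BFS exhausts all shorter strings without reaching an accepting state), and aaa is the lexicographically least accepting string of length 3.

aaa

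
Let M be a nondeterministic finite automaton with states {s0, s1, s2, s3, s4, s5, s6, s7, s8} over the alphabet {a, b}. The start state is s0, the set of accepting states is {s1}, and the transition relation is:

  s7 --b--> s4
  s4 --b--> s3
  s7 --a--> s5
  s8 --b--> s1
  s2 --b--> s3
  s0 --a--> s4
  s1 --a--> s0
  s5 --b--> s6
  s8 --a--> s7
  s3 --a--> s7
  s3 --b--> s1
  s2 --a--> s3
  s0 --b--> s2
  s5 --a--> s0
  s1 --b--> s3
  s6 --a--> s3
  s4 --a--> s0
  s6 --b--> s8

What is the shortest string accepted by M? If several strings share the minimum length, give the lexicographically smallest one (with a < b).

A breadth-first search from s0 reaches an accepting state first via the path s0 → s4 → s3 → s1 on input abb.
No string of length < 3 is accepted (BFS exhausts all shorter strings without reaching an accepting state), and abb is the lexicographically least accepting string of length 3.

abb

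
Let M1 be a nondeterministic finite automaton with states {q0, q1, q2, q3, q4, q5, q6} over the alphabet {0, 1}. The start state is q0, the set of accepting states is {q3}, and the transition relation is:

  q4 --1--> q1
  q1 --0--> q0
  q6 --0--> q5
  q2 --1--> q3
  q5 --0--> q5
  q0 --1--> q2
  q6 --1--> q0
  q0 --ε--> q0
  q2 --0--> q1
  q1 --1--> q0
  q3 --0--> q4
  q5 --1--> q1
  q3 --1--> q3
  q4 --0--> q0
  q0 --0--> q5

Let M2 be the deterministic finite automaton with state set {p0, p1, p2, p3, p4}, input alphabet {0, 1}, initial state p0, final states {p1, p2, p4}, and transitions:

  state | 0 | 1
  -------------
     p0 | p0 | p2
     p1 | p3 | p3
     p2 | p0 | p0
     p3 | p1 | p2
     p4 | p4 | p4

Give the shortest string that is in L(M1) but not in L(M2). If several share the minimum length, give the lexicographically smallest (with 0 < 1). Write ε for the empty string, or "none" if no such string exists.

11

The string 11 is accepted by M1 but not by M2.
No shorter string lies in the difference, and 11 is the lexicographically first length-2 string in L(M1) \ L(M2).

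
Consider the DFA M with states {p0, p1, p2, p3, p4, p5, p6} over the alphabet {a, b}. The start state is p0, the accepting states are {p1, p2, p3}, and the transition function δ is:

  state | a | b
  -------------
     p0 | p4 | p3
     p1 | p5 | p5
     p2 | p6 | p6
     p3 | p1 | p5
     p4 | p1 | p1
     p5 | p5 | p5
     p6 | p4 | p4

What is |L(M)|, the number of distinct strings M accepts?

The useful subgraph on states {p0, p1, p3, p4} is acyclic, so L(M) is finite; the longest accepting path visits 3 useful states, giving maximum string length 2.
Counting accepting paths from p0 by length: 1 of length 1, 3 of length 2. Total 4.

4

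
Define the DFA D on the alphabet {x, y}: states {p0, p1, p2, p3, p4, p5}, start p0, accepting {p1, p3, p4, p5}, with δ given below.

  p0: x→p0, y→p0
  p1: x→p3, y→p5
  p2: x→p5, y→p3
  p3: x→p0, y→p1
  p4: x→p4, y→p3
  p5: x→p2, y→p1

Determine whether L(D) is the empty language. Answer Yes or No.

The states reachable from the start state are {p0}.
None of the accepting states {p1, p3, p4, p5} is reachable, so no string is accepted and L(D) = ∅.

Yes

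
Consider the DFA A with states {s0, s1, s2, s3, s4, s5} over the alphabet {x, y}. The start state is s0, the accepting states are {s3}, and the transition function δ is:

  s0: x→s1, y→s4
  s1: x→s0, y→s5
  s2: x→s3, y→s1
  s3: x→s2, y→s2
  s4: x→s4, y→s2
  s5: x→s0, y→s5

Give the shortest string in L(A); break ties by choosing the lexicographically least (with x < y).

A breadth-first search from s0 reaches an accepting state first via the path s0 → s4 → s2 → s3 on input yyx.
No string of length < 3 is accepted (BFS exhausts all shorter strings without reaching an accepting state), and yyx is the lexicographically least accepting string of length 3.

yyx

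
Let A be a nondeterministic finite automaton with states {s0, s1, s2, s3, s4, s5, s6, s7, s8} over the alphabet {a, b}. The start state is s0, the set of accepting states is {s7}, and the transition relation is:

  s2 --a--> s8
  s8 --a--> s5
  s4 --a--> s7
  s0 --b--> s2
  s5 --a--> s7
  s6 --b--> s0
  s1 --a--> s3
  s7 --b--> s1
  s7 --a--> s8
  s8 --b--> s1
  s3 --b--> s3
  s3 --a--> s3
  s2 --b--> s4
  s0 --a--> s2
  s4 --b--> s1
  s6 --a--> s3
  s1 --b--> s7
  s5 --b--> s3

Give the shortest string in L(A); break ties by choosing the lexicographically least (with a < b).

A breadth-first search from s0 reaches an accepting state first via the path s0 → s2 → s4 → s7 on input aba.
No string of length < 3 is accepted (BFS exhausts all shorter strings without reaching an accepting state), and aba is the lexicographically least accepting string of length 3.

aba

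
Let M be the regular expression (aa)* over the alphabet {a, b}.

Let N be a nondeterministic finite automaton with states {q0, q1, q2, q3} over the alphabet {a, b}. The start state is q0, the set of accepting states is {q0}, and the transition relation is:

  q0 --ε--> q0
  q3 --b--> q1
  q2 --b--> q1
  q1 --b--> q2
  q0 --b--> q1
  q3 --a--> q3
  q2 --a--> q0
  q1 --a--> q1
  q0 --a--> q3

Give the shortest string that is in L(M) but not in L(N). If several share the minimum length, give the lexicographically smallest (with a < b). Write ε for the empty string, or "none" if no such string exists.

The string aa is accepted by M but not by N.
No shorter string lies in the difference, and aa is the lexicographically first length-2 string in L(M) \ L(N).

aa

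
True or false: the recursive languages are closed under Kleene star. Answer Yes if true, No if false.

Yes

For an input w of length n, decide by dynamic programming over positions 0..n whether w factors into blocks from L, calling the decider for L on each of the O(n²) substrings; every call halts, so this decides L*.
So the recursive languages are closed under Kleene star.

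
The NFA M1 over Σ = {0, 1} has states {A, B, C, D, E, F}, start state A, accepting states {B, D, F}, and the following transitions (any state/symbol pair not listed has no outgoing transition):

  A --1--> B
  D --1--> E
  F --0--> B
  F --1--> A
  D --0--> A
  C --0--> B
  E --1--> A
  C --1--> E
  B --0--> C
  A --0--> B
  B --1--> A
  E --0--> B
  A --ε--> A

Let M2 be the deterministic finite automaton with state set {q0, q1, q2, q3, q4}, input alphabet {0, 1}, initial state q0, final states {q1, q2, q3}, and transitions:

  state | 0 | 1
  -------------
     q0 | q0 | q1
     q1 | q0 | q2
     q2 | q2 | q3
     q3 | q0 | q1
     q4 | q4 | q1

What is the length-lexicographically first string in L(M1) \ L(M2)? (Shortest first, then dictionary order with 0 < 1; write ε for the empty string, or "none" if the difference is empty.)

The string 0 is accepted by M1 but not by M2.
No shorter string lies in the difference, and 0 is the lexicographically first length-1 string in L(M1) \ L(M2).

0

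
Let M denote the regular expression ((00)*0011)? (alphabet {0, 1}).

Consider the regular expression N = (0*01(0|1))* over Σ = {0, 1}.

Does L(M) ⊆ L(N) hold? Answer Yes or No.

Converting the expression M to a DFA (subset construction, then merging equivalent states) gives the minimal DFA with states {m0, m1, m2, m3, m4, m5}, start state m0, accepting states {m0, m5} and transitions m0: 0→m1, 1→m2; m1: 0→m3, 1→m2; m2: 0→m2, 1→m2; m3: 0→m1, 1→m4; m4: 0→m2, 1→m5; m5: 0→m2, 1→m2.
Converting the expression N to a DFA (subset construction, then merging equivalent states) gives the minimal DFA with states {n0, n1, n2, n3}, start state n0, accepting states {n0} and transitions n0: 0→n1, 1→n2; n1: 0→n1, 1→n3; n2: 0→n2, 1→n2; n3: 0→n0, 1→n0.
Exploring the product automaton M × N from the start pair (m0, n0), following both machines on each input symbol, reaches 9 state pairs: (m0, n0), (m1, n1), (m2, n2), (m3, n1), (m2, n3), (m4, n3), (m2, n0), (m5, n0), (m2, n1).
M accepts in {m0, m5} and N accepts in {n0}. The reachable pairs whose M-component is accepting are (m0, n0), (m5, n0); in each of them the N-component is accepting too, so the product for L(M) \ L(N) (M-component accepting, N-component rejecting) has no reachable accepting pair and the difference is empty.
Hence every string in L(M) is also in L(N).

Yes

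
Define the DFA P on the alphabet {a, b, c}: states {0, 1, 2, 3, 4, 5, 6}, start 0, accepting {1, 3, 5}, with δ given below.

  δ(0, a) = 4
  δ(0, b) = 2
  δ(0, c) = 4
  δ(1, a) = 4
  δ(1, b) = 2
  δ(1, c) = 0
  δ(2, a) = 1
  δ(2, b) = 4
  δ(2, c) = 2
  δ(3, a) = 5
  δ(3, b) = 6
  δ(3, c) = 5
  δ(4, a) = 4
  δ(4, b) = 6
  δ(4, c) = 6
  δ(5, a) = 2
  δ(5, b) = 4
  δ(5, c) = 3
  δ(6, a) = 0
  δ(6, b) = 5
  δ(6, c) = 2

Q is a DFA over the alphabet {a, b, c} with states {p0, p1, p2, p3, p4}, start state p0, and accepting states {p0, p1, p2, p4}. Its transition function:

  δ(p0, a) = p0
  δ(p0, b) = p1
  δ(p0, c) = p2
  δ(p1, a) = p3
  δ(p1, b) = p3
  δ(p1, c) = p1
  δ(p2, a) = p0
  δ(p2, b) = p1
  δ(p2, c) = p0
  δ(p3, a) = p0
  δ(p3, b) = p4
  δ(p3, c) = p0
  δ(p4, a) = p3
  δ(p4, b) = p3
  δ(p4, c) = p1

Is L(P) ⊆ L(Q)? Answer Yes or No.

No

The string ba is in L(P) but not in L(Q).
So L(P) ⊄ L(Q).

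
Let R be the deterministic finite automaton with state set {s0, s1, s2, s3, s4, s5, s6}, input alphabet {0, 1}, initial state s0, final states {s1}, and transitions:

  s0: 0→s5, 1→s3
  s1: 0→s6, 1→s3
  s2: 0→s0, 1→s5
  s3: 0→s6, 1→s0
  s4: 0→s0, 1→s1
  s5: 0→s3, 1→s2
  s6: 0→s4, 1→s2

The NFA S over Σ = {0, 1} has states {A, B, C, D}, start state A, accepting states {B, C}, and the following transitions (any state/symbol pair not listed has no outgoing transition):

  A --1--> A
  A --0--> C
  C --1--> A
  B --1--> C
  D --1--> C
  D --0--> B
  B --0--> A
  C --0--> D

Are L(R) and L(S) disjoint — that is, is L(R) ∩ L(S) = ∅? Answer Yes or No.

The string 1001 is accepted by both R and S.
Hence L(R) ∩ L(S) ≠ ∅.

No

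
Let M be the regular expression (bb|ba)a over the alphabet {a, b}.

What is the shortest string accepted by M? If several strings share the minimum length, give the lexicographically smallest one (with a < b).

baa

By inspection of the expression, no string of length less than 3 matches, and baa is the lexicographically first match of length 3.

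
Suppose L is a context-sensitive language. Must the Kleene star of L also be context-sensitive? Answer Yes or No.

An LBA guesses a factorisation of the input into blocks (marking block boundaries on a second track) and verifies each block with the LBA for L; this uses no space beyond the input, so L* is context-sensitive.
So the context-sensitive languages are closed under Kleene star.

Yes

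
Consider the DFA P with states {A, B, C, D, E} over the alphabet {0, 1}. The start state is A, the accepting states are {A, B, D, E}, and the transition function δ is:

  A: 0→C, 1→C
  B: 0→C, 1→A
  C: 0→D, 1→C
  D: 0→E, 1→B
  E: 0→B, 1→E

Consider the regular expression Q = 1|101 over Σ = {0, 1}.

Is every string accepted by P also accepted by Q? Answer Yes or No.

No

The empty string ε is in L(P) but not in L(Q).
So L(P) ⊄ L(Q).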